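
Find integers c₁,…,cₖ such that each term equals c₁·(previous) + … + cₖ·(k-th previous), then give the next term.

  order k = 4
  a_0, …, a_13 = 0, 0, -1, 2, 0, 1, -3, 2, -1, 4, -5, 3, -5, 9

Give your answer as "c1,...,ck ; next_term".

0,0,-1,1 ; -8

  a_4 = 0·2 + 0·-1 + -1·0 + 1·0 = 0
  a_5 = 0·0 + 0·2 + -1·-1 + 1·0 = 1
  a_6 = 0·1 + 0·0 + -1·2 + 1·-1 = -3
  a_7 = 0·-3 + 0·1 + -1·0 + 1·2 = 2
  a_8 = 0·2 + 0·-3 + -1·1 + 1·0 = -1
  a_9 = 0·-1 + 0·2 + -1·-3 + 1·1 = 4
  a_10 = 0·4 + 0·-1 + -1·2 + 1·-3 = -5
  a_11 = 0·-5 + 0·4 + -1·-1 + 1·2 = 3
  a_12 = 0·3 + 0·-5 + -1·4 + 1·-1 = -5
  a_13 = 0·-5 + 0·3 + -1·-5 + 1·4 = 9
  a_14 = 0·9 + 0·-5 + -1·3 + 1·-5 = -8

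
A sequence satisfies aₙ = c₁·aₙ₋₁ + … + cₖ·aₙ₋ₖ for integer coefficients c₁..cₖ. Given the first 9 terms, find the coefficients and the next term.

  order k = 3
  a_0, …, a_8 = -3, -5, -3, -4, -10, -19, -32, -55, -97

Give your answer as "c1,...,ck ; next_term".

2,-1,1 ; -171

  a_3 = 2·-3 + -1·-5 + 1·-3 = -4
  a_4 = 2·-4 + -1·-3 + 1·-5 = -10
  a_5 = 2·-10 + -1·-4 + 1·-3 = -19
  a_6 = 2·-19 + -1·-10 + 1·-4 = -32
  a_7 = 2·-32 + -1·-19 + 1·-10 = -55
  a_8 = 2·-55 + -1·-32 + 1·-19 = -97
  a_9 = 2·-97 + -1·-55 + 1·-32 = -171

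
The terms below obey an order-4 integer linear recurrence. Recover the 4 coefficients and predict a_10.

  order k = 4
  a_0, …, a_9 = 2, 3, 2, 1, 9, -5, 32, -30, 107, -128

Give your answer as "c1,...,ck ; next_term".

-1,3,2,-1 ; 357

  a_4 = -1·1 + 3·2 + 2·3 + -1·2 = 9
  a_5 = -1·9 + 3·1 + 2·2 + -1·3 = -5
  a_6 = -1·-5 + 3·9 + 2·1 + -1·2 = 32
  a_7 = -1·32 + 3·-5 + 2·9 + -1·1 = -30
  a_8 = -1·-30 + 3·32 + 2·-5 + -1·9 = 107
  a_9 = -1·107 + 3·-30 + 2·32 + -1·-5 = -128
  a_10 = -1·-128 + 3·107 + 2·-30 + -1·32 = 357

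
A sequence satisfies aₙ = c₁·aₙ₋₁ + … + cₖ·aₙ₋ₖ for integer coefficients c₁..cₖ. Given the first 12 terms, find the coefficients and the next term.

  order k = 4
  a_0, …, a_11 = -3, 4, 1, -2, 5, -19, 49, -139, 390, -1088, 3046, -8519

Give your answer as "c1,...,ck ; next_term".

  a_4 = -2·-2 + 2·1 + -1·4 + -1·-3 = 5
  a_5 = -2·5 + 2·-2 + -1·1 + -1·4 = -19
  a_6 = -2·-19 + 2·5 + -1·-2 + -1·1 = 49
  a_7 = -2·49 + 2·-19 + -1·5 + -1·-2 = -139
  a_8 = -2·-139 + 2·49 + -1·-19 + -1·5 = 390
  a_9 = -2·390 + 2·-139 + -1·49 + -1·-19 = -1088
  a_10 = -2·-1088 + 2·390 + -1·-139 + -1·49 = 3046
  a_11 = -2·3046 + 2·-1088 + -1·390 + -1·-139 = -8519
  a_12 = -2·-8519 + 2·3046 + -1·-1088 + -1·390 = 23828

-2,2,-1,-1 ; 23828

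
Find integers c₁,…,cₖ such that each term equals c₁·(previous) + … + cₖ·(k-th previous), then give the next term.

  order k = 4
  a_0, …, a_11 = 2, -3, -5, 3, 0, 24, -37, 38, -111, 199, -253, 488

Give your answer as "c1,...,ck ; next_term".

  a_4 = -2·3 + -1·-5 + -3·-3 + -4·2 = 0
  a_5 = -2·0 + -1·3 + -3·-5 + -4·-3 = 24
  a_6 = -2·24 + -1·0 + -3·3 + -4·-5 = -37
  a_7 = -2·-37 + -1·24 + -3·0 + -4·3 = 38
  a_8 = -2·38 + -1·-37 + -3·24 + -4·0 = -111
  a_9 = -2·-111 + -1·38 + -3·-37 + -4·24 = 199
  a_10 = -2·199 + -1·-111 + -3·38 + -4·-37 = -253
  a_11 = -2·-253 + -1·199 + -3·-111 + -4·38 = 488
  a_12 = -2·488 + -1·-253 + -3·199 + -4·-111 = -876

-2,-1,-3,-4 ; -876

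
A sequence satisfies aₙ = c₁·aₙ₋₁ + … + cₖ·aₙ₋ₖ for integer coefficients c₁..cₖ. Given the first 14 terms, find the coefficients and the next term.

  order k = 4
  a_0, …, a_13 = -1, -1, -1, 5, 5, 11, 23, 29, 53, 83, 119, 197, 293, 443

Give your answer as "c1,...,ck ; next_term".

1,1,1,-2 ; 695

  a_4 = 1·5 + 1·-1 + 1·-1 + -2·-1 = 5
  a_5 = 1·5 + 1·5 + 1·-1 + -2·-1 = 11
  a_6 = 1·11 + 1·5 + 1·5 + -2·-1 = 23
  a_7 = 1·23 + 1·11 + 1·5 + -2·5 = 29
  a_8 = 1·29 + 1·23 + 1·11 + -2·5 = 53
  a_9 = 1·53 + 1·29 + 1·23 + -2·11 = 83
  a_10 = 1·83 + 1·53 + 1·29 + -2·23 = 119
  a_11 = 1·119 + 1·83 + 1·53 + -2·29 = 197
  a_12 = 1·197 + 1·119 + 1·83 + -2·53 = 293
  a_13 = 1·293 + 1·197 + 1·119 + -2·83 = 443
  a_14 = 1·443 + 1·293 + 1·197 + -2·119 = 695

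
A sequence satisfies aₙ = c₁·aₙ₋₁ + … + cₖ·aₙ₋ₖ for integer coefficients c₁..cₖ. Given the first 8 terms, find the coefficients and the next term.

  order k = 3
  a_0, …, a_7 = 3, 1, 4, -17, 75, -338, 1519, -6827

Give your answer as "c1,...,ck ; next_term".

-4,2,-1 ; 30684

  a_3 = -4·4 + 2·1 + -1·3 = -17
  a_4 = -4·-17 + 2·4 + -1·1 = 75
  a_5 = -4·75 + 2·-17 + -1·4 = -338
  a_6 = -4·-338 + 2·75 + -1·-17 = 1519
  a_7 = -4·1519 + 2·-338 + -1·75 = -6827
  a_8 = -4·-6827 + 2·1519 + -1·-338 = 30684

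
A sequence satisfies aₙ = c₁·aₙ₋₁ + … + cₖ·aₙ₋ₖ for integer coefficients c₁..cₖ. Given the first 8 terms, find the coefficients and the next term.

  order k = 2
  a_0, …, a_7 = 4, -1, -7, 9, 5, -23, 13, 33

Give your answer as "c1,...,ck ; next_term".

  a_2 = -1·-1 + -2·4 = -7
  a_3 = -1·-7 + -2·-1 = 9
  a_4 = -1·9 + -2·-7 = 5
  a_5 = -1·5 + -2·9 = -23
  a_6 = -1·-23 + -2·5 = 13
  a_7 = -1·13 + -2·-23 = 33
  a_8 = -1·33 + -2·13 = -59

-1,-2 ; -59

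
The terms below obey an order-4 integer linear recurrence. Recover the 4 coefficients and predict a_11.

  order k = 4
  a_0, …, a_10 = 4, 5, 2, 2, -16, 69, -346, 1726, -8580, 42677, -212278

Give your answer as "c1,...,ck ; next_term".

  a_4 = -4·2 + 4·2 + -4·5 + 1·4 = -16
  a_5 = -4·-16 + 4·2 + -4·2 + 1·5 = 69
  a_6 = -4·69 + 4·-16 + -4·2 + 1·2 = -346
  a_7 = -4·-346 + 4·69 + -4·-16 + 1·2 = 1726
  a_8 = -4·1726 + 4·-346 + -4·69 + 1·-16 = -8580
  a_9 = -4·-8580 + 4·1726 + -4·-346 + 1·69 = 42677
  a_10 = -4·42677 + 4·-8580 + -4·1726 + 1·-346 = -212278
  a_11 = -4·-212278 + 4·42677 + -4·-8580 + 1·1726 = 1055866

-4,4,-4,1 ; 1055866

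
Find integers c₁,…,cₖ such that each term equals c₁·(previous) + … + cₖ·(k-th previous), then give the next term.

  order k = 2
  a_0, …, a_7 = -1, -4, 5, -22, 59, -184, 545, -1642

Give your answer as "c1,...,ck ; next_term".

-2,3 ; 4919

  a_2 = -2·-4 + 3·-1 = 5
  a_3 = -2·5 + 3·-4 = -22
  a_4 = -2·-22 + 3·5 = 59
  a_5 = -2·59 + 3·-22 = -184
  a_6 = -2·-184 + 3·59 = 545
  a_7 = -2·545 + 3·-184 = -1642
  a_8 = -2·-1642 + 3·545 = 4919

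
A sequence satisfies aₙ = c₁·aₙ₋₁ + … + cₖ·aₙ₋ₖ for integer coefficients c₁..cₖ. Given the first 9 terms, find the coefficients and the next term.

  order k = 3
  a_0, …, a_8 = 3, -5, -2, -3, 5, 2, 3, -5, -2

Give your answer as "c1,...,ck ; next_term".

0,0,-1 ; -3

  a_3 = 0·-2 + 0·-5 + -1·3 = -3
  a_4 = 0·-3 + 0·-2 + -1·-5 = 5
  a_5 = 0·5 + 0·-3 + -1·-2 = 2
  a_6 = 0·2 + 0·5 + -1·-3 = 3
  a_7 = 0·3 + 0·2 + -1·5 = -5
  a_8 = 0·-5 + 0·3 + -1·2 = -2
  a_9 = 0·-2 + 0·-5 + -1·3 = -3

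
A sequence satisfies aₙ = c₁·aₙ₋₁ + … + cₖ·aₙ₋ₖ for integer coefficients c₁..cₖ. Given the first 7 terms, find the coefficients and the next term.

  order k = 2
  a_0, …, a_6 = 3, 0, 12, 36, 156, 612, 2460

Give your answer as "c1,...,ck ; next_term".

3,4 ; 9828

  a_2 = 3·0 + 4·3 = 12
  a_3 = 3·12 + 4·0 = 36
  a_4 = 3·36 + 4·12 = 156
  a_5 = 3·156 + 4·36 = 612
  a_6 = 3·612 + 4·156 = 2460
  a_7 = 3·2460 + 4·612 = 9828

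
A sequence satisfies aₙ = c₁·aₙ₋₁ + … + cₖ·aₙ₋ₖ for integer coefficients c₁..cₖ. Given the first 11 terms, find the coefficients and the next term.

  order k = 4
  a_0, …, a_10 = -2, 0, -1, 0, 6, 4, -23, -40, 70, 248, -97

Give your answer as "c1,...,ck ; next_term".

0,-4,-4,-1 ; -1232

  a_4 = 0·0 + -4·-1 + -4·0 + -1·-2 = 6
  a_5 = 0·6 + -4·0 + -4·-1 + -1·0 = 4
  a_6 = 0·4 + -4·6 + -4·0 + -1·-1 = -23
  a_7 = 0·-23 + -4·4 + -4·6 + -1·0 = -40
  a_8 = 0·-40 + -4·-23 + -4·4 + -1·6 = 70
  a_9 = 0·70 + -4·-40 + -4·-23 + -1·4 = 248
  a_10 = 0·248 + -4·70 + -4·-40 + -1·-23 = -97
  a_11 = 0·-97 + -4·248 + -4·70 + -1·-40 = -1232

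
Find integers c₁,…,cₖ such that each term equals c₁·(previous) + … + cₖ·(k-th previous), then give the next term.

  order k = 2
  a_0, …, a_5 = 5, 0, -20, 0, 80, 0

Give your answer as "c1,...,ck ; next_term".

0,-4 ; -320

  a_2 = 0·0 + -4·5 = -20
  a_3 = 0·-20 + -4·0 = 0
  a_4 = 0·0 + -4·-20 = 80
  a_5 = 0·80 + -4·0 = 0
  a_6 = 0·0 + -4·80 = -320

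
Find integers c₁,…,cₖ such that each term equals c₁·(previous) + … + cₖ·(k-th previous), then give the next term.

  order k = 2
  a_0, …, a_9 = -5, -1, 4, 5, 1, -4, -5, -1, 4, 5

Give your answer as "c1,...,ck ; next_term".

1,-1 ; 1

  a_2 = 1·-1 + -1·-5 = 4
  a_3 = 1·4 + -1·-1 = 5
  a_4 = 1·5 + -1·4 = 1
  a_5 = 1·1 + -1·5 = -4
  a_6 = 1·-4 + -1·1 = -5
  a_7 = 1·-5 + -1·-4 = -1
  a_8 = 1·-1 + -1·-5 = 4
  a_9 = 1·4 + -1·-1 = 5
  a_10 = 1·5 + -1·4 = 1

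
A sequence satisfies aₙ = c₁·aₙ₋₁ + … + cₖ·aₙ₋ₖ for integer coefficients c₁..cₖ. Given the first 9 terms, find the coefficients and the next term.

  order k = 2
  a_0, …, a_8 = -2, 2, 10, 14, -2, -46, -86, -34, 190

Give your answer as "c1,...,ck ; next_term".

2,-3 ; 482

  a_2 = 2·2 + -3·-2 = 10
  a_3 = 2·10 + -3·2 = 14
  a_4 = 2·14 + -3·10 = -2
  a_5 = 2·-2 + -3·14 = -46
  a_6 = 2·-46 + -3·-2 = -86
  a_7 = 2·-86 + -3·-46 = -34
  a_8 = 2·-34 + -3·-86 = 190
  a_9 = 2·190 + -3·-34 = 482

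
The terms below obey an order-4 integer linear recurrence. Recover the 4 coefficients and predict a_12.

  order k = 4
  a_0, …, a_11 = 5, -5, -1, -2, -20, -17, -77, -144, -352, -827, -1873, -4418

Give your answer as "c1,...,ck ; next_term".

1,3,1,-2 ; -10160

  a_4 = 1·-2 + 3·-1 + 1·-5 + -2·5 = -20
  a_5 = 1·-20 + 3·-2 + 1·-1 + -2·-5 = -17
  a_6 = 1·-17 + 3·-20 + 1·-2 + -2·-1 = -77
  a_7 = 1·-77 + 3·-17 + 1·-20 + -2·-2 = -144
  a_8 = 1·-144 + 3·-77 + 1·-17 + -2·-20 = -352
  a_9 = 1·-352 + 3·-144 + 1·-77 + -2·-17 = -827
  a_10 = 1·-827 + 3·-352 + 1·-144 + -2·-77 = -1873
  a_11 = 1·-1873 + 3·-827 + 1·-352 + -2·-144 = -4418
  a_12 = 1·-4418 + 3·-1873 + 1·-827 + -2·-352 = -10160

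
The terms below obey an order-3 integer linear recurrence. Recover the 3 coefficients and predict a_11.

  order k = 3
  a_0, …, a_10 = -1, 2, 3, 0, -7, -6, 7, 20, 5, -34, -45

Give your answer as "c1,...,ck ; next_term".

0,-1,-2 ; 24

  a_3 = 0·3 + -1·2 + -2·-1 = 0
  a_4 = 0·0 + -1·3 + -2·2 = -7
  a_5 = 0·-7 + -1·0 + -2·3 = -6
  a_6 = 0·-6 + -1·-7 + -2·0 = 7
  a_7 = 0·7 + -1·-6 + -2·-7 = 20
  a_8 = 0·20 + -1·7 + -2·-6 = 5
  a_9 = 0·5 + -1·20 + -2·7 = -34
  a_10 = 0·-34 + -1·5 + -2·20 = -45
  a_11 = 0·-45 + -1·-34 + -2·5 = 24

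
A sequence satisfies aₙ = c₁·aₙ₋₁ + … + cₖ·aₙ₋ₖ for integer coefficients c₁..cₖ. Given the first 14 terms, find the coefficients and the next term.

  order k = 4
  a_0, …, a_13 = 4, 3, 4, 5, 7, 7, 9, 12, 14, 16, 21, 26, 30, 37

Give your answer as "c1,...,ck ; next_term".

0,0,1,1 ; 47

  a_4 = 0·5 + 0·4 + 1·3 + 1·4 = 7
  a_5 = 0·7 + 0·5 + 1·4 + 1·3 = 7
  a_6 = 0·7 + 0·7 + 1·5 + 1·4 = 9
  a_7 = 0·9 + 0·7 + 1·7 + 1·5 = 12
  a_8 = 0·12 + 0·9 + 1·7 + 1·7 = 14
  a_9 = 0·14 + 0·12 + 1·9 + 1·7 = 16
  a_10 = 0·16 + 0·14 + 1·12 + 1·9 = 21
  a_11 = 0·21 + 0·16 + 1·14 + 1·12 = 26
  a_12 = 0·26 + 0·21 + 1·16 + 1·14 = 30
  a_13 = 0·30 + 0·26 + 1·21 + 1·16 = 37
  a_14 = 0·37 + 0·30 + 1·26 + 1·21 = 47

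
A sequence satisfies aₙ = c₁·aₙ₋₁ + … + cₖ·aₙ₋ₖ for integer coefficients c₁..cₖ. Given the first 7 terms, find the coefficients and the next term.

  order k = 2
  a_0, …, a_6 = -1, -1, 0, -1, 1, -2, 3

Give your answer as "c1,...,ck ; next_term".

-1,1 ; -5

  a_2 = -1·-1 + 1·-1 = 0
  a_3 = -1·0 + 1·-1 = -1
  a_4 = -1·-1 + 1·0 = 1
  a_5 = -1·1 + 1·-1 = -2
  a_6 = -1·-2 + 1·1 = 3
  a_7 = -1·3 + 1·-2 = -5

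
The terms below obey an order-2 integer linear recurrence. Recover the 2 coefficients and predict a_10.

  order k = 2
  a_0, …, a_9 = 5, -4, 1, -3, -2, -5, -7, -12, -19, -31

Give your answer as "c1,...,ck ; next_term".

1,1 ; -50

  a_2 = 1·-4 + 1·5 = 1
  a_3 = 1·1 + 1·-4 = -3
  a_4 = 1·-3 + 1·1 = -2
  a_5 = 1·-2 + 1·-3 = -5
  a_6 = 1·-5 + 1·-2 = -7
  a_7 = 1·-7 + 1·-5 = -12
  a_8 = 1·-12 + 1·-7 = -19
  a_9 = 1·-19 + 1·-12 = -31
  a_10 = 1·-31 + 1·-19 = -50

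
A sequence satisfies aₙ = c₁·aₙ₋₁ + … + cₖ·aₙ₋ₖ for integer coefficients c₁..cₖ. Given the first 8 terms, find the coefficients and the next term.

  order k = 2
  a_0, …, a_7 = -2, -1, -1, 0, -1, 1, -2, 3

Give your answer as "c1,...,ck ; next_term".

  a_2 = -1·-1 + 1·-2 = -1
  a_3 = -1·-1 + 1·-1 = 0
  a_4 = -1·0 + 1·-1 = -1
  a_5 = -1·-1 + 1·0 = 1
  a_6 = -1·1 + 1·-1 = -2
  a_7 = -1·-2 + 1·1 = 3
  a_8 = -1·3 + 1·-2 = -5

-1,1 ; -5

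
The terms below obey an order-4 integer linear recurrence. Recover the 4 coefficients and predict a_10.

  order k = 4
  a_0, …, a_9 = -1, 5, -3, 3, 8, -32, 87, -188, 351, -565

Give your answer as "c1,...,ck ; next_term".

  a_4 = -2·3 + 1·-3 + 3·5 + -2·-1 = 8
  a_5 = -2·8 + 1·3 + 3·-3 + -2·5 = -32
  a_6 = -2·-32 + 1·8 + 3·3 + -2·-3 = 87
  a_7 = -2·87 + 1·-32 + 3·8 + -2·3 = -188
  a_8 = -2·-188 + 1·87 + 3·-32 + -2·8 = 351
  a_9 = -2·351 + 1·-188 + 3·87 + -2·-32 = -565
  a_10 = -2·-565 + 1·351 + 3·-188 + -2·87 = 743

-2,1,3,-2 ; 743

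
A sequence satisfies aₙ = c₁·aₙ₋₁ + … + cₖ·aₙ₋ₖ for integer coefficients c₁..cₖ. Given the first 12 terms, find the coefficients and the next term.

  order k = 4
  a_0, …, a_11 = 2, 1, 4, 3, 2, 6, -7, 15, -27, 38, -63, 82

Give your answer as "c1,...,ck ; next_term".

  a_4 = -1·3 + 2·4 + 1·1 + -2·2 = 2
  a_5 = -1·2 + 2·3 + 1·4 + -2·1 = 6
  a_6 = -1·6 + 2·2 + 1·3 + -2·4 = -7
  a_7 = -1·-7 + 2·6 + 1·2 + -2·3 = 15
  a_8 = -1·15 + 2·-7 + 1·6 + -2·2 = -27
  a_9 = -1·-27 + 2·15 + 1·-7 + -2·6 = 38
  a_10 = -1·38 + 2·-27 + 1·15 + -2·-7 = -63
  a_11 = -1·-63 + 2·38 + 1·-27 + -2·15 = 82
  a_12 = -1·82 + 2·-63 + 1·38 + -2·-27 = -116

-1,2,1,-2 ; -116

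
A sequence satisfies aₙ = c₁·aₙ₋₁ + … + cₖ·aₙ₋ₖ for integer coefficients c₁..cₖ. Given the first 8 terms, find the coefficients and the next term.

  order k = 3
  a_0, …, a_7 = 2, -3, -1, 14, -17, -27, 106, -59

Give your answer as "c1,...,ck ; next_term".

  a_3 = -1·-1 + -3·-3 + 2·2 = 14
  a_4 = -1·14 + -3·-1 + 2·-3 = -17
  a_5 = -1·-17 + -3·14 + 2·-1 = -27
  a_6 = -1·-27 + -3·-17 + 2·14 = 106
  a_7 = -1·106 + -3·-27 + 2·-17 = -59
  a_8 = -1·-59 + -3·106 + 2·-27 = -313

-1,-3,2 ; -313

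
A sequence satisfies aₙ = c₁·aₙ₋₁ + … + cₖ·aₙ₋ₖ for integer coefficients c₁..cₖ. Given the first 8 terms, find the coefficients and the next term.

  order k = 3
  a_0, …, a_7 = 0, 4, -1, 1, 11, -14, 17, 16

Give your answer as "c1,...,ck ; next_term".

-1,0,3 ; -58

  a_3 = -1·-1 + 0·4 + 3·0 = 1
  a_4 = -1·1 + 0·-1 + 3·4 = 11
  a_5 = -1·11 + 0·1 + 3·-1 = -14
  a_6 = -1·-14 + 0·11 + 3·1 = 17
  a_7 = -1·17 + 0·-14 + 3·11 = 16
  a_8 = -1·16 + 0·17 + 3·-14 = -58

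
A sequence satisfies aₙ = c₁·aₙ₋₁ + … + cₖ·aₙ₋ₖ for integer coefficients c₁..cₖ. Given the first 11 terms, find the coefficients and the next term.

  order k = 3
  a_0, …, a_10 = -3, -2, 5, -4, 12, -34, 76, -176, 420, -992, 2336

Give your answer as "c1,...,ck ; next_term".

-2,0,-2 ; -5512

  a_3 = -2·5 + 0·-2 + -2·-3 = -4
  a_4 = -2·-4 + 0·5 + -2·-2 = 12
  a_5 = -2·12 + 0·-4 + -2·5 = -34
  a_6 = -2·-34 + 0·12 + -2·-4 = 76
  a_7 = -2·76 + 0·-34 + -2·12 = -176
  a_8 = -2·-176 + 0·76 + -2·-34 = 420
  a_9 = -2·420 + 0·-176 + -2·76 = -992
  a_10 = -2·-992 + 0·420 + -2·-176 = 2336
  a_11 = -2·2336 + 0·-992 + -2·420 = -5512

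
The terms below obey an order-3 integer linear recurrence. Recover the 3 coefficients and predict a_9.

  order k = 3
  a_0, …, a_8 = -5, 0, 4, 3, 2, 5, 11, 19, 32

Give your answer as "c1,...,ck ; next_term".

2,-1,1 ; 56

  a_3 = 2·4 + -1·0 + 1·-5 = 3
  a_4 = 2·3 + -1·4 + 1·0 = 2
  a_5 = 2·2 + -1·3 + 1·4 = 5
  a_6 = 2·5 + -1·2 + 1·3 = 11
  a_7 = 2·11 + -1·5 + 1·2 = 19
  a_8 = 2·19 + -1·11 + 1·5 = 32
  a_9 = 2·32 + -1·19 + 1·11 = 56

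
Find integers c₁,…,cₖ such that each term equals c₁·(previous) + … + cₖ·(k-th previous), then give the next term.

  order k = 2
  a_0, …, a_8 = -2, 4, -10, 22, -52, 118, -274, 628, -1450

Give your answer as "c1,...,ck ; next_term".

-1,3 ; 3334

  a_2 = -1·4 + 3·-2 = -10
  a_3 = -1·-10 + 3·4 = 22
  a_4 = -1·22 + 3·-10 = -52
  a_5 = -1·-52 + 3·22 = 118
  a_6 = -1·118 + 3·-52 = -274
  a_7 = -1·-274 + 3·118 = 628
  a_8 = -1·628 + 3·-274 = -1450
  a_9 = -1·-1450 + 3·628 = 3334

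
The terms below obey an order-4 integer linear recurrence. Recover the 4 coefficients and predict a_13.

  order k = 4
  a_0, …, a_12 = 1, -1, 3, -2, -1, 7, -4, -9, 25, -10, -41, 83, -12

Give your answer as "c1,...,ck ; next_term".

-1,-1,2,2 ; -173

  a_4 = -1·-2 + -1·3 + 2·-1 + 2·1 = -1
  a_5 = -1·-1 + -1·-2 + 2·3 + 2·-1 = 7
  a_6 = -1·7 + -1·-1 + 2·-2 + 2·3 = -4
  a_7 = -1·-4 + -1·7 + 2·-1 + 2·-2 = -9
  a_8 = -1·-9 + -1·-4 + 2·7 + 2·-1 = 25
  a_9 = -1·25 + -1·-9 + 2·-4 + 2·7 = -10
  a_10 = -1·-10 + -1·25 + 2·-9 + 2·-4 = -41
  a_11 = -1·-41 + -1·-10 + 2·25 + 2·-9 = 83
  a_12 = -1·83 + -1·-41 + 2·-10 + 2·25 = -12
  a_13 = -1·-12 + -1·83 + 2·-41 + 2·-10 = -173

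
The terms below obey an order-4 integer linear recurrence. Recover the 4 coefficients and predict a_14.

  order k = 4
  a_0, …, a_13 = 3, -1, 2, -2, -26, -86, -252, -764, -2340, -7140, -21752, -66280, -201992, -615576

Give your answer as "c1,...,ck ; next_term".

  a_4 = 4·-2 + -4·2 + 4·-1 + -2·3 = -26
  a_5 = 4·-26 + -4·-2 + 4·2 + -2·-1 = -86
  a_6 = 4·-86 + -4·-26 + 4·-2 + -2·2 = -252
  a_7 = 4·-252 + -4·-86 + 4·-26 + -2·-2 = -764
  a_8 = 4·-764 + -4·-252 + 4·-86 + -2·-26 = -2340
  a_9 = 4·-2340 + -4·-764 + 4·-252 + -2·-86 = -7140
  a_10 = 4·-7140 + -4·-2340 + 4·-764 + -2·-252 = -21752
  a_11 = 4·-21752 + -4·-7140 + 4·-2340 + -2·-764 = -66280
  a_12 = 4·-66280 + -4·-21752 + 4·-7140 + -2·-2340 = -201992
  a_13 = 4·-201992 + -4·-66280 + 4·-21752 + -2·-7140 = -615576
  a_14 = 4·-615576 + -4·-201992 + 4·-66280 + -2·-21752 = -1875952

4,-4,4,-2 ; -1875952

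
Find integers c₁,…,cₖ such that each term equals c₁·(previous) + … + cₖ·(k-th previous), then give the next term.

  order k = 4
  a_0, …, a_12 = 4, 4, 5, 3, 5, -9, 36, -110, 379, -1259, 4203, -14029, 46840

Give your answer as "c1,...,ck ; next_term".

  a_4 = -2·3 + 3·5 + -4·4 + 3·4 = 5
  a_5 = -2·5 + 3·3 + -4·5 + 3·4 = -9
  a_6 = -2·-9 + 3·5 + -4·3 + 3·5 = 36
  a_7 = -2·36 + 3·-9 + -4·5 + 3·3 = -110
  a_8 = -2·-110 + 3·36 + -4·-9 + 3·5 = 379
  a_9 = -2·379 + 3·-110 + -4·36 + 3·-9 = -1259
  a_10 = -2·-1259 + 3·379 + -4·-110 + 3·36 = 4203
  a_11 = -2·4203 + 3·-1259 + -4·379 + 3·-110 = -14029
  a_12 = -2·-14029 + 3·4203 + -4·-1259 + 3·379 = 46840
  a_13 = -2·46840 + 3·-14029 + -4·4203 + 3·-1259 = -156356

-2,3,-4,3 ; -156356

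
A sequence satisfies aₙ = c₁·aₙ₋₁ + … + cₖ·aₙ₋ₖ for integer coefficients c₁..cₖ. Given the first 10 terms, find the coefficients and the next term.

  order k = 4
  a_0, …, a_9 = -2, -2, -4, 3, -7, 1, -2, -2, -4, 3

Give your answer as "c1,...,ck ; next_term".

-1,0,1,1 ; -7

  a_4 = -1·3 + 0·-4 + 1·-2 + 1·-2 = -7
  a_5 = -1·-7 + 0·3 + 1·-4 + 1·-2 = 1
  a_6 = -1·1 + 0·-7 + 1·3 + 1·-4 = -2
  a_7 = -1·-2 + 0·1 + 1·-7 + 1·3 = -2
  a_8 = -1·-2 + 0·-2 + 1·1 + 1·-7 = -4
  a_9 = -1·-4 + 0·-2 + 1·-2 + 1·1 = 3
  a_10 = -1·3 + 0·-4 + 1·-2 + 1·-2 = -7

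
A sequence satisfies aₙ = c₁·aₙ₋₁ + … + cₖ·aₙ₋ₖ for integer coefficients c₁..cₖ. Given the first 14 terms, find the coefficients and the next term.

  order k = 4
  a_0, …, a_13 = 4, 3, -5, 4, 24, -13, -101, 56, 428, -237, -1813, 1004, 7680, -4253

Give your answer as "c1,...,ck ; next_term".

0,-4,0,1 ; -32533

  a_4 = 0·4 + -4·-5 + 0·3 + 1·4 = 24
  a_5 = 0·24 + -4·4 + 0·-5 + 1·3 = -13
  a_6 = 0·-13 + -4·24 + 0·4 + 1·-5 = -101
  a_7 = 0·-101 + -4·-13 + 0·24 + 1·4 = 56
  a_8 = 0·56 + -4·-101 + 0·-13 + 1·24 = 428
  a_9 = 0·428 + -4·56 + 0·-101 + 1·-13 = -237
  a_10 = 0·-237 + -4·428 + 0·56 + 1·-101 = -1813
  a_11 = 0·-1813 + -4·-237 + 0·428 + 1·56 = 1004
  a_12 = 0·1004 + -4·-1813 + 0·-237 + 1·428 = 7680
  a_13 = 0·7680 + -4·1004 + 0·-1813 + 1·-237 = -4253
  a_14 = 0·-4253 + -4·7680 + 0·1004 + 1·-1813 = -32533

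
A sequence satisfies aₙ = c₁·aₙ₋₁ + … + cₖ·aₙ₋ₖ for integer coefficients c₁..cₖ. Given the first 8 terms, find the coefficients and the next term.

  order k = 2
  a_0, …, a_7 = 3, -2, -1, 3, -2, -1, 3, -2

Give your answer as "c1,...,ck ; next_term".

  a_2 = -1·-2 + -1·3 = -1
  a_3 = -1·-1 + -1·-2 = 3
  a_4 = -1·3 + -1·-1 = -2
  a_5 = -1·-2 + -1·3 = -1
  a_6 = -1·-1 + -1·-2 = 3
  a_7 = -1·3 + -1·-1 = -2
  a_8 = -1·-2 + -1·3 = -1

-1,-1 ; -1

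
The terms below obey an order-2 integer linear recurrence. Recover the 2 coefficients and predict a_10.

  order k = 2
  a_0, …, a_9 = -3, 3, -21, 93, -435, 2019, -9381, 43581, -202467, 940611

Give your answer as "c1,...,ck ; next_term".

-4,3 ; -4369845

  a_2 = -4·3 + 3·-3 = -21
  a_3 = -4·-21 + 3·3 = 93
  a_4 = -4·93 + 3·-21 = -435
  a_5 = -4·-435 + 3·93 = 2019
  a_6 = -4·2019 + 3·-435 = -9381
  a_7 = -4·-9381 + 3·2019 = 43581
  a_8 = -4·43581 + 3·-9381 = -202467
  a_9 = -4·-202467 + 3·43581 = 940611
  a_10 = -4·940611 + 3·-202467 = -4369845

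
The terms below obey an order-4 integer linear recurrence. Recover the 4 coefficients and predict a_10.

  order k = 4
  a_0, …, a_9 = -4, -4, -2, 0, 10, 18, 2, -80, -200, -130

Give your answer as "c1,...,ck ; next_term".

  a_4 = 2·0 + -3·-2 + -3·-4 + 2·-4 = 10
  a_5 = 2·10 + -3·0 + -3·-2 + 2·-4 = 18
  a_6 = 2·18 + -3·10 + -3·0 + 2·-2 = 2
  a_7 = 2·2 + -3·18 + -3·10 + 2·0 = -80
  a_8 = 2·-80 + -3·2 + -3·18 + 2·10 = -200
  a_9 = 2·-200 + -3·-80 + -3·2 + 2·18 = -130
  a_10 = 2·-130 + -3·-200 + -3·-80 + 2·2 = 584

2,-3,-3,2 ; 584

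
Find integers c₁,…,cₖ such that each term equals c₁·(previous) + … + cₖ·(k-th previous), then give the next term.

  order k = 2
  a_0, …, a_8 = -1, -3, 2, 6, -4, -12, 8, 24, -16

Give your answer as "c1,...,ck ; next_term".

0,-2 ; -48

  a_2 = 0·-3 + -2·-1 = 2
  a_3 = 0·2 + -2·-3 = 6
  a_4 = 0·6 + -2·2 = -4
  a_5 = 0·-4 + -2·6 = -12
  a_6 = 0·-12 + -2·-4 = 8
  a_7 = 0·8 + -2·-12 = 24
  a_8 = 0·24 + -2·8 = -16
  a_9 = 0·-16 + -2·24 = -48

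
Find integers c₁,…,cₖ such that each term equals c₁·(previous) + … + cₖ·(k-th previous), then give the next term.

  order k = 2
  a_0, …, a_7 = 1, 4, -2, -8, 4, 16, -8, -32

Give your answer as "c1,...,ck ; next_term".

0,-2 ; 16

  a_2 = 0·4 + -2·1 = -2
  a_3 = 0·-2 + -2·4 = -8
  a_4 = 0·-8 + -2·-2 = 4
  a_5 = 0·4 + -2·-8 = 16
  a_6 = 0·16 + -2·4 = -8
  a_7 = 0·-8 + -2·16 = -32
  a_8 = 0·-32 + -2·-8 = 16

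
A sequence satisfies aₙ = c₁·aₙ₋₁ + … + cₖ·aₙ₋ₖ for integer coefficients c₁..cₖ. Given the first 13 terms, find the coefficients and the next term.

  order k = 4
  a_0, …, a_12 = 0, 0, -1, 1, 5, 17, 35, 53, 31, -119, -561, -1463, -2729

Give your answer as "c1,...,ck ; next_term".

3,-2,-4,2 ; -3255

  a_4 = 3·1 + -2·-1 + -4·0 + 2·0 = 5
  a_5 = 3·5 + -2·1 + -4·-1 + 2·0 = 17
  a_6 = 3·17 + -2·5 + -4·1 + 2·-1 = 35
  a_7 = 3·35 + -2·17 + -4·5 + 2·1 = 53
  a_8 = 3·53 + -2·35 + -4·17 + 2·5 = 31
  a_9 = 3·31 + -2·53 + -4·35 + 2·17 = -119
  a_10 = 3·-119 + -2·31 + -4·53 + 2·35 = -561
  a_11 = 3·-561 + -2·-119 + -4·31 + 2·53 = -1463
  a_12 = 3·-1463 + -2·-561 + -4·-119 + 2·31 = -2729
  a_13 = 3·-2729 + -2·-1463 + -4·-561 + 2·-119 = -3255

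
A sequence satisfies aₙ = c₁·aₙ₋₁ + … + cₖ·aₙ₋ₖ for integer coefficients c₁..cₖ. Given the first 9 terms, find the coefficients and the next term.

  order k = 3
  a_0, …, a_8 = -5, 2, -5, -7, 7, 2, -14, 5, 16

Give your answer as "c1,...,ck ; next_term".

0,-1,1 ; -19

  a_3 = 0·-5 + -1·2 + 1·-5 = -7
  a_4 = 0·-7 + -1·-5 + 1·2 = 7
  a_5 = 0·7 + -1·-7 + 1·-5 = 2
  a_6 = 0·2 + -1·7 + 1·-7 = -14
  a_7 = 0·-14 + -1·2 + 1·7 = 5
  a_8 = 0·5 + -1·-14 + 1·2 = 16
  a_9 = 0·16 + -1·5 + 1·-14 = -19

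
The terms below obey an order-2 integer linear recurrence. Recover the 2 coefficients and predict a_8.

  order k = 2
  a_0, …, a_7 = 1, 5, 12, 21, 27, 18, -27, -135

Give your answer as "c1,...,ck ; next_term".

3,-3 ; -324

  a_2 = 3·5 + -3·1 = 12
  a_3 = 3·12 + -3·5 = 21
  a_4 = 3·21 + -3·12 = 27
  a_5 = 3·27 + -3·21 = 18
  a_6 = 3·18 + -3·27 = -27
  a_7 = 3·-27 + -3·18 = -135
  a_8 = 3·-135 + -3·-27 = -324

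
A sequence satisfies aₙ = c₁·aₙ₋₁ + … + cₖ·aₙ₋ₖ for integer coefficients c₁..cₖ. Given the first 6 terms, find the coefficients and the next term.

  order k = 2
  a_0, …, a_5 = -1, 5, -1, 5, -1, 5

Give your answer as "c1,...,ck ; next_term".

  a_2 = 0·5 + 1·-1 = -1
  a_3 = 0·-1 + 1·5 = 5
  a_4 = 0·5 + 1·-1 = -1
  a_5 = 0·-1 + 1·5 = 5
  a_6 = 0·5 + 1·-1 = -1

0,1 ; -1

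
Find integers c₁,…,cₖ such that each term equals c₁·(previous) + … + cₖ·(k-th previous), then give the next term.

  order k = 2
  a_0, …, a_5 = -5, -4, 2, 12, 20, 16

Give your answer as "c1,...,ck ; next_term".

2,-2 ; -8

  a_2 = 2·-4 + -2·-5 = 2
  a_3 = 2·2 + -2·-4 = 12
  a_4 = 2·12 + -2·2 = 20
  a_5 = 2·20 + -2·12 = 16
  a_6 = 2·16 + -2·20 = -8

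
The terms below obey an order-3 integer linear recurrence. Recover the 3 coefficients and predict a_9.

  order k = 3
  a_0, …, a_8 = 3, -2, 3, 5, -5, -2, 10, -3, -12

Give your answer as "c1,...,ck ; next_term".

0,-1,1 ; 13

  a_3 = 0·3 + -1·-2 + 1·3 = 5
  a_4 = 0·5 + -1·3 + 1·-2 = -5
  a_5 = 0·-5 + -1·5 + 1·3 = -2
  a_6 = 0·-2 + -1·-5 + 1·5 = 10
  a_7 = 0·10 + -1·-2 + 1·-5 = -3
  a_8 = 0·-3 + -1·10 + 1·-2 = -12
  a_9 = 0·-12 + -1·-3 + 1·10 = 13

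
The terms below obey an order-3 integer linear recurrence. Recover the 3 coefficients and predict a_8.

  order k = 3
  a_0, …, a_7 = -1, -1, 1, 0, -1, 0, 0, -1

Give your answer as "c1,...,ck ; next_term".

  a_3 = 1·1 + 0·-1 + 1·-1 = 0
  a_4 = 1·0 + 0·1 + 1·-1 = -1
  a_5 = 1·-1 + 0·0 + 1·1 = 0
  a_6 = 1·0 + 0·-1 + 1·0 = 0
  a_7 = 1·0 + 0·0 + 1·-1 = -1
  a_8 = 1·-1 + 0·0 + 1·0 = -1

1,0,1 ; -1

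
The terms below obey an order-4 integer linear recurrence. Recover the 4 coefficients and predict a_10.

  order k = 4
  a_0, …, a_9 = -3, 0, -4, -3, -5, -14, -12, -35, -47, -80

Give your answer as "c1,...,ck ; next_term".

0,2,2,-1 ; -152

  a_4 = 0·-3 + 2·-4 + 2·0 + -1·-3 = -5
  a_5 = 0·-5 + 2·-3 + 2·-4 + -1·0 = -14
  a_6 = 0·-14 + 2·-5 + 2·-3 + -1·-4 = -12
  a_7 = 0·-12 + 2·-14 + 2·-5 + -1·-3 = -35
  a_8 = 0·-35 + 2·-12 + 2·-14 + -1·-5 = -47
  a_9 = 0·-47 + 2·-35 + 2·-12 + -1·-14 = -80
  a_10 = 0·-80 + 2·-47 + 2·-35 + -1·-12 = -152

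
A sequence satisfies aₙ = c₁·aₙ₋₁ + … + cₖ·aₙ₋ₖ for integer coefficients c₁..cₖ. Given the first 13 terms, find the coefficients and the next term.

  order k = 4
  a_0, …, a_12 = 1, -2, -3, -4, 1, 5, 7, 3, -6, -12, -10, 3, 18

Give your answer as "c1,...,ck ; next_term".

0,0,-1,-1 ; 22

  a_4 = 0·-4 + 0·-3 + -1·-2 + -1·1 = 1
  a_5 = 0·1 + 0·-4 + -1·-3 + -1·-2 = 5
  a_6 = 0·5 + 0·1 + -1·-4 + -1·-3 = 7
  a_7 = 0·7 + 0·5 + -1·1 + -1·-4 = 3
  a_8 = 0·3 + 0·7 + -1·5 + -1·1 = -6
  a_9 = 0·-6 + 0·3 + -1·7 + -1·5 = -12
  a_10 = 0·-12 + 0·-6 + -1·3 + -1·7 = -10
  a_11 = 0·-10 + 0·-12 + -1·-6 + -1·3 = 3
  a_12 = 0·3 + 0·-10 + -1·-12 + -1·-6 = 18
  a_13 = 0·18 + 0·3 + -1·-10 + -1·-12 = 22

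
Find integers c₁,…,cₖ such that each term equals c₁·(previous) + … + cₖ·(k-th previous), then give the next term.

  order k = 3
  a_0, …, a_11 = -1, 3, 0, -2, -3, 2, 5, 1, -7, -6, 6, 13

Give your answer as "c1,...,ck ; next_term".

  a_3 = 0·0 + -1·3 + -1·-1 = -2
  a_4 = 0·-2 + -1·0 + -1·3 = -3
  a_5 = 0·-3 + -1·-2 + -1·0 = 2
  a_6 = 0·2 + -1·-3 + -1·-2 = 5
  a_7 = 0·5 + -1·2 + -1·-3 = 1
  a_8 = 0·1 + -1·5 + -1·2 = -7
  a_9 = 0·-7 + -1·1 + -1·5 = -6
  a_10 = 0·-6 + -1·-7 + -1·1 = 6
  a_11 = 0·6 + -1·-6 + -1·-7 = 13
  a_12 = 0·13 + -1·6 + -1·-6 = 0

0,-1,-1 ; 0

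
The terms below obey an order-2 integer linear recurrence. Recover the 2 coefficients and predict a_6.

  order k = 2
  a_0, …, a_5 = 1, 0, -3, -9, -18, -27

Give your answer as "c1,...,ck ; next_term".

  a_2 = 3·0 + -3·1 = -3
  a_3 = 3·-3 + -3·0 = -9
  a_4 = 3·-9 + -3·-3 = -18
  a_5 = 3·-18 + -3·-9 = -27
  a_6 = 3·-27 + -3·-18 = -27

3,-3 ; -27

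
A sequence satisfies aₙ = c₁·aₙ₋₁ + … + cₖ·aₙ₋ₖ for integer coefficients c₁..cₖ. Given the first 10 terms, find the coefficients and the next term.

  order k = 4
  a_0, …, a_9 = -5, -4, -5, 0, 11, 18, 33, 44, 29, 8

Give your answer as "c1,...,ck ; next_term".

1,0,1,-3 ; -47

  a_4 = 1·0 + 0·-5 + 1·-4 + -3·-5 = 11
  a_5 = 1·11 + 0·0 + 1·-5 + -3·-4 = 18
  a_6 = 1·18 + 0·11 + 1·0 + -3·-5 = 33
  a_7 = 1·33 + 0·18 + 1·11 + -3·0 = 44
  a_8 = 1·44 + 0·33 + 1·18 + -3·11 = 29
  a_9 = 1·29 + 0·44 + 1·33 + -3·18 = 8
  a_10 = 1·8 + 0·29 + 1·44 + -3·33 = -47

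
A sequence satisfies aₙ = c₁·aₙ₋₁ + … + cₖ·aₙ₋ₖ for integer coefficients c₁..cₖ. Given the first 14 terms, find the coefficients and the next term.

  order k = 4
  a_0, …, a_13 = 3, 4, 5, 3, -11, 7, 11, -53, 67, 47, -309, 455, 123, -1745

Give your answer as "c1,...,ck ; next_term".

  a_4 = -1·3 + -2·5 + 2·4 + -2·3 = -11
  a_5 = -1·-11 + -2·3 + 2·5 + -2·4 = 7
  a_6 = -1·7 + -2·-11 + 2·3 + -2·5 = 11
  a_7 = -1·11 + -2·7 + 2·-11 + -2·3 = -53
  a_8 = -1·-53 + -2·11 + 2·7 + -2·-11 = 67
  a_9 = -1·67 + -2·-53 + 2·11 + -2·7 = 47
  a_10 = -1·47 + -2·67 + 2·-53 + -2·11 = -309
  a_11 = -1·-309 + -2·47 + 2·67 + -2·-53 = 455
  a_12 = -1·455 + -2·-309 + 2·47 + -2·67 = 123
  a_13 = -1·123 + -2·455 + 2·-309 + -2·47 = -1745
  a_14 = -1·-1745 + -2·123 + 2·455 + -2·-309 = 3027

-1,-2,2,-2 ; 3027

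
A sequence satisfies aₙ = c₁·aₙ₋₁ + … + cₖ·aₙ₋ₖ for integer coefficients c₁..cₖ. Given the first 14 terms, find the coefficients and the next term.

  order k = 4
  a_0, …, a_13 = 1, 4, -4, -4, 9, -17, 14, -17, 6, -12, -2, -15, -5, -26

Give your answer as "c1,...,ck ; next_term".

-1,1,2,1 ; -11

  a_4 = -1·-4 + 1·-4 + 2·4 + 1·1 = 9
  a_5 = -1·9 + 1·-4 + 2·-4 + 1·4 = -17
  a_6 = -1·-17 + 1·9 + 2·-4 + 1·-4 = 14
  a_7 = -1·14 + 1·-17 + 2·9 + 1·-4 = -17
  a_8 = -1·-17 + 1·14 + 2·-17 + 1·9 = 6
  a_9 = -1·6 + 1·-17 + 2·14 + 1·-17 = -12
  a_10 = -1·-12 + 1·6 + 2·-17 + 1·14 = -2
  a_11 = -1·-2 + 1·-12 + 2·6 + 1·-17 = -15
  a_12 = -1·-15 + 1·-2 + 2·-12 + 1·6 = -5
  a_13 = -1·-5 + 1·-15 + 2·-2 + 1·-12 = -26
  a_14 = -1·-26 + 1·-5 + 2·-15 + 1·-2 = -11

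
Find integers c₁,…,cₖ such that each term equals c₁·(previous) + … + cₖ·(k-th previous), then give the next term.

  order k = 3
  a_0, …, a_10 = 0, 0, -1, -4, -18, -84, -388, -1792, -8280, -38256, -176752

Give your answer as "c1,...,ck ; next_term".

4,2,4 ; -816640

  a_3 = 4·-1 + 2·0 + 4·0 = -4
  a_4 = 4·-4 + 2·-1 + 4·0 = -18
  a_5 = 4·-18 + 2·-4 + 4·-1 = -84
  a_6 = 4·-84 + 2·-18 + 4·-4 = -388
  a_7 = 4·-388 + 2·-84 + 4·-18 = -1792
  a_8 = 4·-1792 + 2·-388 + 4·-84 = -8280
  a_9 = 4·-8280 + 2·-1792 + 4·-388 = -38256
  a_10 = 4·-38256 + 2·-8280 + 4·-1792 = -176752
  a_11 = 4·-176752 + 2·-38256 + 4·-8280 = -816640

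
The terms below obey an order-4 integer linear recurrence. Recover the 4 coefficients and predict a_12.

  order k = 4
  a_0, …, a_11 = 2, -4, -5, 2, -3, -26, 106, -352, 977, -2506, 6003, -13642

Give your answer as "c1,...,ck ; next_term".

  a_4 = -4·2 + -3·-5 + 4·-4 + 3·2 = -3
  a_5 = -4·-3 + -3·2 + 4·-5 + 3·-4 = -26
  a_6 = -4·-26 + -3·-3 + 4·2 + 3·-5 = 106
  a_7 = -4·106 + -3·-26 + 4·-3 + 3·2 = -352
  a_8 = -4·-352 + -3·106 + 4·-26 + 3·-3 = 977
  a_9 = -4·977 + -3·-352 + 4·106 + 3·-26 = -2506
  a_10 = -4·-2506 + -3·977 + 4·-352 + 3·106 = 6003
  a_11 = -4·6003 + -3·-2506 + 4·977 + 3·-352 = -13642
  a_12 = -4·-13642 + -3·6003 + 4·-2506 + 3·977 = 29466

-4,-3,4,3 ; 29466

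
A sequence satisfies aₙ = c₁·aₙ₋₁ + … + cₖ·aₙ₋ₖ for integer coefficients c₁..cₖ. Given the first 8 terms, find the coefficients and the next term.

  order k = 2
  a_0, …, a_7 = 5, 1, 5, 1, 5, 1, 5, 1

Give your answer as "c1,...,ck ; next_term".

0,1 ; 5

  a_2 = 0·1 + 1·5 = 5
  a_3 = 0·5 + 1·1 = 1
  a_4 = 0·1 + 1·5 = 5
  a_5 = 0·5 + 1·1 = 1
  a_6 = 0·1 + 1·5 = 5
  a_7 = 0·5 + 1·1 = 1
  a_8 = 0·1 + 1·5 = 5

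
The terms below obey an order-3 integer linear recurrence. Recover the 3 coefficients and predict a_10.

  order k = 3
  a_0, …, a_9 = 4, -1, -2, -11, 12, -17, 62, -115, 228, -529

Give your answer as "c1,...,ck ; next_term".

-1,1,-3 ; 1102

  a_3 = -1·-2 + 1·-1 + -3·4 = -11
  a_4 = -1·-11 + 1·-2 + -3·-1 = 12
  a_5 = -1·12 + 1·-11 + -3·-2 = -17
  a_6 = -1·-17 + 1·12 + -3·-11 = 62
  a_7 = -1·62 + 1·-17 + -3·12 = -115
  a_8 = -1·-115 + 1·62 + -3·-17 = 228
  a_9 = -1·228 + 1·-115 + -3·62 = -529
  a_10 = -1·-529 + 1·228 + -3·-115 = 1102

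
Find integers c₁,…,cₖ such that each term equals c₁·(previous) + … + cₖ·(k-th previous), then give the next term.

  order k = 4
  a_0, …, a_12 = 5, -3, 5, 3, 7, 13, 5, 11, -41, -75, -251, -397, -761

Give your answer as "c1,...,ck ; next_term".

1,3,-3,-4 ; -899

  a_4 = 1·3 + 3·5 + -3·-3 + -4·5 = 7
  a_5 = 1·7 + 3·3 + -3·5 + -4·-3 = 13
  a_6 = 1·13 + 3·7 + -3·3 + -4·5 = 5
  a_7 = 1·5 + 3·13 + -3·7 + -4·3 = 11
  a_8 = 1·11 + 3·5 + -3·13 + -4·7 = -41
  a_9 = 1·-41 + 3·11 + -3·5 + -4·13 = -75
  a_10 = 1·-75 + 3·-41 + -3·11 + -4·5 = -251
  a_11 = 1·-251 + 3·-75 + -3·-41 + -4·11 = -397
  a_12 = 1·-397 + 3·-251 + -3·-75 + -4·-41 = -761
  a_13 = 1·-761 + 3·-397 + -3·-251 + -4·-75 = -899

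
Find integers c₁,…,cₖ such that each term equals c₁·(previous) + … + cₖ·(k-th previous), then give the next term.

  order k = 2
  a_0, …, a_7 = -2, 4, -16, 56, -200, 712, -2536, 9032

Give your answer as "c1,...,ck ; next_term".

-3,2 ; -32168

  a_2 = -3·4 + 2·-2 = -16
  a_3 = -3·-16 + 2·4 = 56
  a_4 = -3·56 + 2·-16 = -200
  a_5 = -3·-200 + 2·56 = 712
  a_6 = -3·712 + 2·-200 = -2536
  a_7 = -3·-2536 + 2·712 = 9032
  a_8 = -3·9032 + 2·-2536 = -32168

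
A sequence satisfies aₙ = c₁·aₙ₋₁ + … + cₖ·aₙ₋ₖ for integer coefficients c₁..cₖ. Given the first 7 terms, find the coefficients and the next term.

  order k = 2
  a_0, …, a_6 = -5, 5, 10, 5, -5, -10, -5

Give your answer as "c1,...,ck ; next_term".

  a_2 = 1·5 + -1·-5 = 10
  a_3 = 1·10 + -1·5 = 5
  a_4 = 1·5 + -1·10 = -5
  a_5 = 1·-5 + -1·5 = -10
  a_6 = 1·-10 + -1·-5 = -5
  a_7 = 1·-5 + -1·-10 = 5

1,-1 ; 5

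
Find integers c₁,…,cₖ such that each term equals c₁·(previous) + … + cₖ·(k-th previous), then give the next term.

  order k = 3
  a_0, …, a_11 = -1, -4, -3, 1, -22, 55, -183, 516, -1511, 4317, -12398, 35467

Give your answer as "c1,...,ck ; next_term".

  a_3 = -3·-3 + 1·-4 + 4·-1 = 1
  a_4 = -3·1 + 1·-3 + 4·-4 = -22
  a_5 = -3·-22 + 1·1 + 4·-3 = 55
  a_6 = -3·55 + 1·-22 + 4·1 = -183
  a_7 = -3·-183 + 1·55 + 4·-22 = 516
  a_8 = -3·516 + 1·-183 + 4·55 = -1511
  a_9 = -3·-1511 + 1·516 + 4·-183 = 4317
  a_10 = -3·4317 + 1·-1511 + 4·516 = -12398
  a_11 = -3·-12398 + 1·4317 + 4·-1511 = 35467
  a_12 = -3·35467 + 1·-12398 + 4·4317 = -101531

-3,1,4 ; -101531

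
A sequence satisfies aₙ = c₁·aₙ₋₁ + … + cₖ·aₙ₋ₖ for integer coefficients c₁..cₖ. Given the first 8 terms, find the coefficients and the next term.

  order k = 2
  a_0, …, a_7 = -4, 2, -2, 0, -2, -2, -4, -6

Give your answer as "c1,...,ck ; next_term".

  a_2 = 1·2 + 1·-4 = -2
  a_3 = 1·-2 + 1·2 = 0
  a_4 = 1·0 + 1·-2 = -2
  a_5 = 1·-2 + 1·0 = -2
  a_6 = 1·-2 + 1·-2 = -4
  a_7 = 1·-4 + 1·-2 = -6
  a_8 = 1·-6 + 1·-4 = -10

1,1 ; -10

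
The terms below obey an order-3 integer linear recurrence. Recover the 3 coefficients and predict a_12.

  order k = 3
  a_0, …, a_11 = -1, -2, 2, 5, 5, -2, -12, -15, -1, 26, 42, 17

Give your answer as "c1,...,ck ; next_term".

  a_3 = 1·2 + -1·-2 + -1·-1 = 5
  a_4 = 1·5 + -1·2 + -1·-2 = 5
  a_5 = 1·5 + -1·5 + -1·2 = -2
  a_6 = 1·-2 + -1·5 + -1·5 = -12
  a_7 = 1·-12 + -1·-2 + -1·5 = -15
  a_8 = 1·-15 + -1·-12 + -1·-2 = -1
  a_9 = 1·-1 + -1·-15 + -1·-12 = 26
  a_10 = 1·26 + -1·-1 + -1·-15 = 42
  a_11 = 1·42 + -1·26 + -1·-1 = 17
  a_12 = 1·17 + -1·42 + -1·26 = -51

1,-1,-1 ; -51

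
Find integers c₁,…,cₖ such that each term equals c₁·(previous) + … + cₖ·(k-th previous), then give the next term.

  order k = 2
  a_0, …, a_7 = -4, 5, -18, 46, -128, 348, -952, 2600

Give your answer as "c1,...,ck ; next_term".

-2,2 ; -7104

  a_2 = -2·5 + 2·-4 = -18
  a_3 = -2·-18 + 2·5 = 46
  a_4 = -2·46 + 2·-18 = -128
  a_5 = -2·-128 + 2·46 = 348
  a_6 = -2·348 + 2·-128 = -952
  a_7 = -2·-952 + 2·348 = 2600
  a_8 = -2·2600 + 2·-952 = -7104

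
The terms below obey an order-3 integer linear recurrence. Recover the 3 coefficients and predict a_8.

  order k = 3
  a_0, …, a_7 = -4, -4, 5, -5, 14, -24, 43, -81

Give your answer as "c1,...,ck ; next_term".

  a_3 = -1·5 + 1·-4 + -1·-4 = -5
  a_4 = -1·-5 + 1·5 + -1·-4 = 14
  a_5 = -1·14 + 1·-5 + -1·5 = -24
  a_6 = -1·-24 + 1·14 + -1·-5 = 43
  a_7 = -1·43 + 1·-24 + -1·14 = -81
  a_8 = -1·-81 + 1·43 + -1·-24 = 148

-1,1,-1 ; 148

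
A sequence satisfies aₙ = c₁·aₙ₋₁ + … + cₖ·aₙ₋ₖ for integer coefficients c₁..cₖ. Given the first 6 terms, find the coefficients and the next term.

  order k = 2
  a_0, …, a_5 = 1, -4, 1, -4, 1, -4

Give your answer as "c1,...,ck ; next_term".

  a_2 = 0·-4 + 1·1 = 1
  a_3 = 0·1 + 1·-4 = -4
  a_4 = 0·-4 + 1·1 = 1
  a_5 = 0·1 + 1·-4 = -4
  a_6 = 0·-4 + 1·1 = 1

0,1 ; 1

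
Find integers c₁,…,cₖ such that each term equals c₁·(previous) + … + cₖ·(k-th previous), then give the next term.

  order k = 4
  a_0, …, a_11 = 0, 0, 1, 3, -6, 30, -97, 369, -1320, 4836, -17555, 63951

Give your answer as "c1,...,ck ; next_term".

  a_4 = -3·3 + 3·1 + 3·0 + 2·0 = -6
  a_5 = -3·-6 + 3·3 + 3·1 + 2·0 = 30
  a_6 = -3·30 + 3·-6 + 3·3 + 2·1 = -97
  a_7 = -3·-97 + 3·30 + 3·-6 + 2·3 = 369
  a_8 = -3·369 + 3·-97 + 3·30 + 2·-6 = -1320
  a_9 = -3·-1320 + 3·369 + 3·-97 + 2·30 = 4836
  a_10 = -3·4836 + 3·-1320 + 3·369 + 2·-97 = -17555
  a_11 = -3·-17555 + 3·4836 + 3·-1320 + 2·369 = 63951
  a_12 = -3·63951 + 3·-17555 + 3·4836 + 2·-1320 = -232650

-3,3,3,2 ; -232650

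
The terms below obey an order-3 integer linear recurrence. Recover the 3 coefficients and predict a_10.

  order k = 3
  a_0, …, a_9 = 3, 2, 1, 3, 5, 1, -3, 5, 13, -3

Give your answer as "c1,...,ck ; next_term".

  a_3 = 1·1 + -2·2 + 2·3 = 3
  a_4 = 1·3 + -2·1 + 2·2 = 5
  a_5 = 1·5 + -2·3 + 2·1 = 1
  a_6 = 1·1 + -2·5 + 2·3 = -3
  a_7 = 1·-3 + -2·1 + 2·5 = 5
  a_8 = 1·5 + -2·-3 + 2·1 = 13
  a_9 = 1·13 + -2·5 + 2·-3 = -3
  a_10 = 1·-3 + -2·13 + 2·5 = -19

1,-2,2 ; -19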